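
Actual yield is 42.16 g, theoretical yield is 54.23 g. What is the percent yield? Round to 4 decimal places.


% yield = 100 * actual / theoretical
% yield = 100 * 42.16 / 54.23
% yield = 77.74294671 %, rounded to 4 dp:

77.7429 %


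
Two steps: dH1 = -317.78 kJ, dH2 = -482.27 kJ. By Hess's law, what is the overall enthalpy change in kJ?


Hess's law: enthalpy is a state function, so add the step enthalpies.
dH_total = dH1 + dH2 = -317.78 + (-482.27)
dH_total = -800.05 kJ:

-800.05 kJ


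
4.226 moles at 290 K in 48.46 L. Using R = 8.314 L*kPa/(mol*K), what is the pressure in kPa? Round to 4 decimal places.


PV = nRT, solve for P = nRT / V.
nRT = 4.226 * 8.314 * 290 = 10189.1396
P = 10189.1396 / 48.46
P = 210.25876187 kPa, rounded to 4 dp:

210.2588 kPa


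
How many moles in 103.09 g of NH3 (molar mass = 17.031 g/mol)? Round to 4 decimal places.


n = mass / M
n = 103.09 / 17.031
n = 6.05307968 mol, rounded to 4 dp:

6.0531 mol


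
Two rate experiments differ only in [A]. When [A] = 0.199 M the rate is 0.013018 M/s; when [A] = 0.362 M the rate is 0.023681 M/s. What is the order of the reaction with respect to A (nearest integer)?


Rate is proportional to [A]^n, so rate2/rate1 = ([A]2/[A]1)^n. Take logs to solve for n.
rate2/rate1 = 0.023681 / 0.013018 = 1.8191
[A]2/[A]1 = 0.362 / 0.199 = 1.8191
n = ln(1.8191) / ln(1.8191) = 1.0
Nearest integer order:

1


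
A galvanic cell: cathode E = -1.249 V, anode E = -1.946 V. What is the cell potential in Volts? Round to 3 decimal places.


Standard cell potential: E_cell = E_cathode - E_anode.
E_cell = -1.249 - (-1.946)
E_cell = 0.697 V, rounded to 3 dp:

0.697 V


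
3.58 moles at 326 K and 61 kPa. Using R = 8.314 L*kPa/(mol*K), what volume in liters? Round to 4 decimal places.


PV = nRT, solve for V = nRT / P.
nRT = 3.58 * 8.314 * 326 = 9703.1031
V = 9703.1031 / 61
V = 159.06726393 L, rounded to 4 dp:

159.0673 L


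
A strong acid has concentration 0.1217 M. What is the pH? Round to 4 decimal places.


A strong acid dissociates completely, so [H+] equals the given concentration.
pH = -log10([H+]) = -log10(0.1217)
pH = 0.91470942, rounded to 4 dp:

0.9147


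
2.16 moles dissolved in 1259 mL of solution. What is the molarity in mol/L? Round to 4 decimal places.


Convert volume to liters: V_L = V_mL / 1000.
V_L = 1259 / 1000 = 1.259 L
M = n / V_L = 2.16 / 1.259
M = 1.71564734 mol/L, rounded to 4 dp:

1.7156 mol/L


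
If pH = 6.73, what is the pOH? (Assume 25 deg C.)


At 25 deg C, pH + pOH = 14.
pOH = 14 - pH = 14 - 6.73
pOH = 7.27:

7.27


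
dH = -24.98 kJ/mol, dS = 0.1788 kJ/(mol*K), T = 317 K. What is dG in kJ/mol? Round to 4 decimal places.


Gibbs: dG = dH - T*dS (consistent units, dS already in kJ/(mol*K)).
T*dS = 317 * 0.1788 = 56.6796
dG = -24.98 - (56.6796)
dG = -81.6596 kJ/mol, rounded to 4 dp:

-81.6596 kJ/mol


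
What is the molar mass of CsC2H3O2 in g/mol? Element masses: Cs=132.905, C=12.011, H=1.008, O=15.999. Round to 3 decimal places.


M = sum(count * atomic_mass) over atoms.
M = 1*132.905 + 2*12.011 + 3*1.008 + 2*15.999
M = 132.905 + 24.022 + 3.024 + 31.998
M = 191.949 g/mol, rounded to 3 dp:

191.949 g/mol


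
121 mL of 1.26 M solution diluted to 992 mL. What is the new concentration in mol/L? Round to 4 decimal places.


Dilution: M1*V1 = M2*V2, solve for M2.
M2 = M1*V1 / V2
M2 = 1.26 * 121 / 992
M2 = 152.46 / 992
M2 = 0.15368952 mol/L, rounded to 4 dp:

0.1537 mol/L


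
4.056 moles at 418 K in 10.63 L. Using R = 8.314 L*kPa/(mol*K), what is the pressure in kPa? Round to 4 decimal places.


PV = nRT, solve for P = nRT / V.
nRT = 4.056 * 8.314 * 418 = 14095.6221
P = 14095.6221 / 10.63
P = 1326.02277516 kPa, rounded to 4 dp:

1326.0228 kPa


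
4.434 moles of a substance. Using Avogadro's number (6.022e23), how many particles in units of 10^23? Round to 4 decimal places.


N = n * NA, then divide by 1e23 for the requested units.
N / 1e23 = n * 6.022
N / 1e23 = 4.434 * 6.022
N / 1e23 = 26.701548, rounded to 4 dp:

26.7015


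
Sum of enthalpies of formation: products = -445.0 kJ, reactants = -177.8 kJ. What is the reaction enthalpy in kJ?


dH_rxn = sum(dH_f products) - sum(dH_f reactants)
dH_rxn = -445.0 - (-177.8)
dH_rxn = -267.2 kJ:

-267.20 kJ


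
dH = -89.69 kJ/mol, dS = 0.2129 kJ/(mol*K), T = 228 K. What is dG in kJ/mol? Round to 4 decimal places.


Gibbs: dG = dH - T*dS (consistent units, dS already in kJ/(mol*K)).
T*dS = 228 * 0.2129 = 48.5412
dG = -89.69 - (48.5412)
dG = -138.2312 kJ/mol, rounded to 4 dp:

-138.2312 kJ/mol


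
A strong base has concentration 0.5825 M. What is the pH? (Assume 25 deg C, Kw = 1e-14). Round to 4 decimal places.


A strong base dissociates completely, so [OH-] equals the given concentration.
pOH = -log10([OH-]) = -log10(0.5825) = 0.234704
pH = 14 - pOH = 14 - 0.234704
pH = 13.765296, rounded to 4 dp:

13.7653


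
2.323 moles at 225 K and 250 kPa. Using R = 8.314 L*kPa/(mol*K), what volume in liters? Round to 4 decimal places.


PV = nRT, solve for V = nRT / P.
nRT = 2.323 * 8.314 * 225 = 4345.5199
V = 4345.5199 / 250
V = 17.3820796 L, rounded to 4 dp:

17.3821 L


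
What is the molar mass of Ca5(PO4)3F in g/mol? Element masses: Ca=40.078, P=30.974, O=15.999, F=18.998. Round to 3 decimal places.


M = sum(count * atomic_mass) over atoms.
M = 5*40.078 + 3*30.974 + 12*15.999 + 1*18.998
M = 200.39 + 92.922 + 191.988 + 18.998
M = 504.298 g/mol, rounded to 3 dp:

504.298 g/mol


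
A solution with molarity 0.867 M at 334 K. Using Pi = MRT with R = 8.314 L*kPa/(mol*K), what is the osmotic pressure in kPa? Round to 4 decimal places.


Osmotic pressure (van't Hoff): Pi = M*R*T.
RT = 8.314 * 334 = 2776.876
Pi = 0.867 * 2776.876
Pi = 2407.551492 kPa, rounded to 4 dp:

2407.5515 kPa


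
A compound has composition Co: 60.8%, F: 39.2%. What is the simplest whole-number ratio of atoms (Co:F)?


Assume 100 g of compound, divide each mass% by atomic mass to get moles, then normalize by the smallest to get a raw atom ratio.
Moles per 100 g: Co: 60.8/58.933 = 1.0317, F: 39.2/18.998 = 2.0634
Raw ratio (divide by min = 1.0317): Co: 1.0, F: 2.0
Multiply by 1 to clear fractions: Co: 1.0 ~= 1, F: 2.0 ~= 2
Reduce by GCD to get the simplest whole-number ratio:

1:2


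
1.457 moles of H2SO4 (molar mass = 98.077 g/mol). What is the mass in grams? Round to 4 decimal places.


mass = n * M
mass = 1.457 * 98.077
mass = 142.898189 g, rounded to 4 dp:

142.8982 g


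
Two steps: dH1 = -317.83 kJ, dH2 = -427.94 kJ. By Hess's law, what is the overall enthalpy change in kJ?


Hess's law: enthalpy is a state function, so add the step enthalpies.
dH_total = dH1 + dH2 = -317.83 + (-427.94)
dH_total = -745.77 kJ:

-745.77 kJ


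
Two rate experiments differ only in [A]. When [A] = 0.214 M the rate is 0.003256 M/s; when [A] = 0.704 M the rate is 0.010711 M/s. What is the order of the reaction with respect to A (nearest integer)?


Rate is proportional to [A]^n, so rate2/rate1 = ([A]2/[A]1)^n. Take logs to solve for n.
rate2/rate1 = 0.010711 / 0.003256 = 3.2896
[A]2/[A]1 = 0.704 / 0.214 = 3.2897
n = ln(3.2896) / ln(3.2897) = 1.0
Nearest integer order:

1


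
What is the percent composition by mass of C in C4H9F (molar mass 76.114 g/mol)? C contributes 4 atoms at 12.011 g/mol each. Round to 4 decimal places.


pct = 100 * (n_elem * M_elem) / M_total
mass_contribution = 4 * 12.011 = 48.044 g/mol
pct = 100 * 48.044 / 76.114
pct = 63.12110781 %, rounded to 4 dp:

63.1211 %


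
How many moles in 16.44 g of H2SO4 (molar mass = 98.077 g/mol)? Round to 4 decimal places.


n = mass / M
n = 16.44 / 98.077
n = 0.1676234 mol, rounded to 4 dp:

0.1676 mol


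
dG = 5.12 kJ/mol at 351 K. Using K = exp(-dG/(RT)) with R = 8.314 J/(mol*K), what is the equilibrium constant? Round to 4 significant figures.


dG is in kJ/mol; multiply by 1000 to match R in J/(mol*K).
RT = 8.314 * 351 = 2918.214 J/mol
exponent = -dG*1000 / (RT) = -(5.12*1000) / 2918.214 = -1.75449779
K = exp(-1.75449779)
K = 0.1729941, rounded to 4 significant figures:

0.1730


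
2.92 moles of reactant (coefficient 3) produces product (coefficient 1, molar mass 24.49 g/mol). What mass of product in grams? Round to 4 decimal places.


Use the coefficient ratio to convert reactant moles to product moles, then multiply by the product's molar mass.
moles_P = moles_R * (coeff_P / coeff_R) = 2.92 * (1/3) = 0.973333
mass_P = moles_P * M_P = 0.973333 * 24.49
mass_P = 23.83692517 g, rounded to 4 dp:

23.8369 g


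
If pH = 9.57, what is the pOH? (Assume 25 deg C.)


At 25 deg C, pH + pOH = 14.
pOH = 14 - pH = 14 - 9.57
pOH = 4.43:

4.43


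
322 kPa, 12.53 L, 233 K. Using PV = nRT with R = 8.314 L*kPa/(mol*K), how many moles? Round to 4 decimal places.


PV = nRT, solve for n = PV / (RT).
PV = 322 * 12.53 = 4034.66
RT = 8.314 * 233 = 1937.162
n = 4034.66 / 1937.162
n = 2.0827685 mol, rounded to 4 dp:

2.0828 mol


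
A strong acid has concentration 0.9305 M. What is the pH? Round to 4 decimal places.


A strong acid dissociates completely, so [H+] equals the given concentration.
pH = -log10([H+]) = -log10(0.9305)
pH = 0.03128362, rounded to 4 dp:

0.0313


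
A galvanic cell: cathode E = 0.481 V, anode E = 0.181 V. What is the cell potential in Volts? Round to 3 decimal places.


Standard cell potential: E_cell = E_cathode - E_anode.
E_cell = 0.481 - (0.181)
E_cell = 0.3 V, rounded to 3 dp:

0.300 V


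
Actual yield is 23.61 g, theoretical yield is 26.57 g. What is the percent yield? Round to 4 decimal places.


% yield = 100 * actual / theoretical
% yield = 100 * 23.61 / 26.57
% yield = 88.85961611 %, rounded to 4 dp:

88.8596 %


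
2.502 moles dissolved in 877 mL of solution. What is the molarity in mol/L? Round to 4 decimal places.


Convert volume to liters: V_L = V_mL / 1000.
V_L = 877 / 1000 = 0.877 L
M = n / V_L = 2.502 / 0.877
M = 2.85290764 mol/L, rounded to 4 dp:

2.8529 mol/L


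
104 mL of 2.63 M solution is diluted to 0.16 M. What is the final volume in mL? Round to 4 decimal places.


Dilution: M1*V1 = M2*V2, solve for V2.
V2 = M1*V1 / M2
V2 = 2.63 * 104 / 0.16
V2 = 273.52 / 0.16
V2 = 1709.5 mL, rounded to 4 dp:

1709.5000 mL


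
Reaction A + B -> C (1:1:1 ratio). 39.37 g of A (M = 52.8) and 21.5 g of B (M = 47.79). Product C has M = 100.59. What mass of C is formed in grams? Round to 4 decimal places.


Find moles of each reactant; the smaller value is the limiting reagent in a 1:1:1 reaction, so moles_C equals moles of the limiter.
n_A = mass_A / M_A = 39.37 / 52.8 = 0.745644 mol
n_B = mass_B / M_B = 21.5 / 47.79 = 0.449885 mol
Limiting reagent: B (smaller), n_limiting = 0.449885 mol
mass_C = n_limiting * M_C = 0.449885 * 100.59
mass_C = 45.25393215 g, rounded to 4 dp:

45.2539 g


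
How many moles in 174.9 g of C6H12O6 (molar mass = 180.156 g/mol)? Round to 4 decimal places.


n = mass / M
n = 174.9 / 180.156
n = 0.97082528 mol, rounded to 4 dp:

0.9708 mol


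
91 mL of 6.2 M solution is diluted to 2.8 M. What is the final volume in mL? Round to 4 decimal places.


Dilution: M1*V1 = M2*V2, solve for V2.
V2 = M1*V1 / M2
V2 = 6.2 * 91 / 2.8
V2 = 564.2 / 2.8
V2 = 201.5 mL, rounded to 4 dp:

201.5000 mL


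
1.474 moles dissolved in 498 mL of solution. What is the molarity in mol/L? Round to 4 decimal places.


Convert volume to liters: V_L = V_mL / 1000.
V_L = 498 / 1000 = 0.498 L
M = n / V_L = 1.474 / 0.498
M = 2.95983936 mol/L, rounded to 4 dp:

2.9598 mol/L


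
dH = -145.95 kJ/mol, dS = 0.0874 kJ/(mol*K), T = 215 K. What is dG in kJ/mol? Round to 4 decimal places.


Gibbs: dG = dH - T*dS (consistent units, dS already in kJ/(mol*K)).
T*dS = 215 * 0.0874 = 18.791
dG = -145.95 - (18.791)
dG = -164.741 kJ/mol, rounded to 4 dp:

-164.7410 kJ/mol


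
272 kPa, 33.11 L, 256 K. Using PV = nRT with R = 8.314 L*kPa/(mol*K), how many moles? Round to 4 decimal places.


PV = nRT, solve for n = PV / (RT).
PV = 272 * 33.11 = 9005.92
RT = 8.314 * 256 = 2128.384
n = 9005.92 / 2128.384
n = 4.23134171 mol, rounded to 4 dp:

4.2313 mol


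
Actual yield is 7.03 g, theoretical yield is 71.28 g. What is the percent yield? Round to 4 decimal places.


% yield = 100 * actual / theoretical
% yield = 100 * 7.03 / 71.28
% yield = 9.86251403 %, rounded to 4 dp:

9.8625 %


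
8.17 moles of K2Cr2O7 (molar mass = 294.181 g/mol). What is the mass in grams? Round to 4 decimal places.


mass = n * M
mass = 8.17 * 294.181
mass = 2403.45877 g, rounded to 4 dp:

2403.4588 g


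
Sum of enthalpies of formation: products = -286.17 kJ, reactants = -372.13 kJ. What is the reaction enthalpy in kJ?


dH_rxn = sum(dH_f products) - sum(dH_f reactants)
dH_rxn = -286.17 - (-372.13)
dH_rxn = 85.96 kJ:

85.96 kJ


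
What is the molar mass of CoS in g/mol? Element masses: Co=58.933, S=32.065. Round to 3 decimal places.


M = sum(count * atomic_mass) over atoms.
M = 1*58.933 + 1*32.065
M = 58.933 + 32.065
M = 90.998 g/mol, rounded to 3 dp:

90.998 g/mol


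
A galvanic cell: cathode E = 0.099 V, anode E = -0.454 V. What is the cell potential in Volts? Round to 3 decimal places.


Standard cell potential: E_cell = E_cathode - E_anode.
E_cell = 0.099 - (-0.454)
E_cell = 0.553 V, rounded to 3 dp:

0.553 V


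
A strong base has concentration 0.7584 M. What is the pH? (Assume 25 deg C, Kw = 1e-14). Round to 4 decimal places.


A strong base dissociates completely, so [OH-] equals the given concentration.
pOH = -log10([OH-]) = -log10(0.7584) = 0.120102
pH = 14 - pOH = 14 - 0.120102
pH = 13.879898, rounded to 4 dp:

13.8799


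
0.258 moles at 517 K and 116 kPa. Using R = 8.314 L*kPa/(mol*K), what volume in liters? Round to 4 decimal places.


PV = nRT, solve for V = nRT / P.
nRT = 0.258 * 8.314 * 517 = 1108.9712
V = 1108.9712 / 116
V = 9.56009655 L, rounded to 4 dp:

9.5601 L


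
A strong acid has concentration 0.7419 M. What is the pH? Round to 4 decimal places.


A strong acid dissociates completely, so [H+] equals the given concentration.
pH = -log10([H+]) = -log10(0.7419)
pH = 0.12965463, rounded to 4 dp:

0.1297


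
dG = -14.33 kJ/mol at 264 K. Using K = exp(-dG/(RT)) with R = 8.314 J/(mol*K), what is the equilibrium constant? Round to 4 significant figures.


dG is in kJ/mol; multiply by 1000 to match R in J/(mol*K).
RT = 8.314 * 264 = 2194.896 J/mol
exponent = -dG*1000 / (RT) = -(-14.33*1000) / 2194.896 = 6.52878314
K = exp(6.52878314)
K = 684.56469, rounded to 4 significant figures:

684.6


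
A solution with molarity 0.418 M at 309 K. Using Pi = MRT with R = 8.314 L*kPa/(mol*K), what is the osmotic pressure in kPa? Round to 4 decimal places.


Osmotic pressure (van't Hoff): Pi = M*R*T.
RT = 8.314 * 309 = 2569.026
Pi = 0.418 * 2569.026
Pi = 1073.852868 kPa, rounded to 4 dp:

1073.8529 kPa


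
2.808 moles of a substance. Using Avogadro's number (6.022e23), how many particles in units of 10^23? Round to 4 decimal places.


N = n * NA, then divide by 1e23 for the requested units.
N / 1e23 = n * 6.022
N / 1e23 = 2.808 * 6.022
N / 1e23 = 16.909776, rounded to 4 dp:

16.9098


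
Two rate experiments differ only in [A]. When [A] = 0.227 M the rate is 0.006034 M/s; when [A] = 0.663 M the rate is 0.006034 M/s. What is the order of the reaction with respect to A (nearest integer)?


Rate is proportional to [A]^n, so rate2/rate1 = ([A]2/[A]1)^n. Take logs to solve for n.
rate2/rate1 = 0.006034 / 0.006034 = 1.0
[A]2/[A]1 = 0.663 / 0.227 = 2.9207
n = ln(1.0) / ln(2.9207) = 0.0
Nearest integer order:

0


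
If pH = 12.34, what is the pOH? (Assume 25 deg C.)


At 25 deg C, pH + pOH = 14.
pOH = 14 - pH = 14 - 12.34
pOH = 1.66:

1.66


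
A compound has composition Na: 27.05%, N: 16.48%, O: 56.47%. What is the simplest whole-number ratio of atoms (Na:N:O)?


Assume 100 g of compound, divide each mass% by atomic mass to get moles, then normalize by the smallest to get a raw atom ratio.
Moles per 100 g: Na: 27.05/22.99 = 1.1766, N: 16.48/14.007 = 1.1766, O: 56.47/15.999 = 3.5296
Raw ratio (divide by min = 1.1766): Na: 1.0, N: 1.0, O: 3.0
Multiply by 1 to clear fractions: Na: 1.0 ~= 1, N: 1.0 ~= 1, O: 3.0 ~= 3
Reduce by GCD to get the simplest whole-number ratio:

1:1:3


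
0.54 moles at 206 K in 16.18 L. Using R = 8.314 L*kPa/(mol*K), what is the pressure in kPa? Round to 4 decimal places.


PV = nRT, solve for P = nRT / V.
nRT = 0.54 * 8.314 * 206 = 924.8494
P = 924.8494 / 16.18
P = 57.16003708 kPa, rounded to 4 dp:

57.1600 kPa


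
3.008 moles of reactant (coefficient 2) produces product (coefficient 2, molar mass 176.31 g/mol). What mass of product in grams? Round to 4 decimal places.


Use the coefficient ratio to convert reactant moles to product moles, then multiply by the product's molar mass.
moles_P = moles_R * (coeff_P / coeff_R) = 3.008 * (2/2) = 3.008
mass_P = moles_P * M_P = 3.008 * 176.31
mass_P = 530.34048 g, rounded to 4 dp:

530.3405 g


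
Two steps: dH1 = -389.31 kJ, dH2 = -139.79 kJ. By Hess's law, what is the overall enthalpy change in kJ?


Hess's law: enthalpy is a state function, so add the step enthalpies.
dH_total = dH1 + dH2 = -389.31 + (-139.79)
dH_total = -529.1 kJ:

-529.10 kJ


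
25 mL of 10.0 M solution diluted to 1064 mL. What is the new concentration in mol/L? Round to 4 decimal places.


Dilution: M1*V1 = M2*V2, solve for M2.
M2 = M1*V1 / V2
M2 = 10.0 * 25 / 1064
M2 = 250.0 / 1064
M2 = 0.23496241 mol/L, rounded to 4 dp:

0.2350 mol/L


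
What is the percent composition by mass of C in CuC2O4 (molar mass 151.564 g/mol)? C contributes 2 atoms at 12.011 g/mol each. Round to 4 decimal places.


pct = 100 * (n_elem * M_elem) / M_total
mass_contribution = 2 * 12.011 = 24.022 g/mol
pct = 100 * 24.022 / 151.564
pct = 15.84941015 %, rounded to 4 dp:

15.8494 %


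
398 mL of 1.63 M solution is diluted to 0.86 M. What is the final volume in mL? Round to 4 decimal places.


Dilution: M1*V1 = M2*V2, solve for V2.
V2 = M1*V1 / M2
V2 = 1.63 * 398 / 0.86
V2 = 648.74 / 0.86
V2 = 754.34883721 mL, rounded to 4 dp:

754.3488 mL


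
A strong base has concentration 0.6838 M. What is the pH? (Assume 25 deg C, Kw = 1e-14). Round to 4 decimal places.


A strong base dissociates completely, so [OH-] equals the given concentration.
pOH = -log10([OH-]) = -log10(0.6838) = 0.165071
pH = 14 - pOH = 14 - 0.165071
pH = 13.834929, rounded to 4 dp:

13.8349


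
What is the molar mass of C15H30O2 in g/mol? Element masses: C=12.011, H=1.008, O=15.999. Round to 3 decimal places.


M = sum(count * atomic_mass) over atoms.
M = 15*12.011 + 30*1.008 + 2*15.999
M = 180.165 + 30.24 + 31.998
M = 242.403 g/mol, rounded to 3 dp:

242.403 g/mol


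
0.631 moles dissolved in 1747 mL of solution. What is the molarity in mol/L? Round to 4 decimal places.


Convert volume to liters: V_L = V_mL / 1000.
V_L = 1747 / 1000 = 1.747 L
M = n / V_L = 0.631 / 1.747
M = 0.36119061 mol/L, rounded to 4 dp:

0.3612 mol/L


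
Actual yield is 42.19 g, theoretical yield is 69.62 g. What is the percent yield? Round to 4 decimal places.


% yield = 100 * actual / theoretical
% yield = 100 * 42.19 / 69.62
% yield = 60.60040218 %, rounded to 4 dp:

60.6004 %


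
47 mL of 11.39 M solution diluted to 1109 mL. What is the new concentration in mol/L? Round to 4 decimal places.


Dilution: M1*V1 = M2*V2, solve for M2.
M2 = M1*V1 / V2
M2 = 11.39 * 47 / 1109
M2 = 535.33 / 1109
M2 = 0.48271416 mol/L, rounded to 4 dp:

0.4827 mol/L


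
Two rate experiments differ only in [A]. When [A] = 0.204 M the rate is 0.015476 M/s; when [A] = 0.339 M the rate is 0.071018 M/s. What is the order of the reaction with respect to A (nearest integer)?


Rate is proportional to [A]^n, so rate2/rate1 = ([A]2/[A]1)^n. Take logs to solve for n.
rate2/rate1 = 0.071018 / 0.015476 = 4.5889
[A]2/[A]1 = 0.339 / 0.204 = 1.6618
n = ln(4.5889) / ln(1.6618) = 3.0
Nearest integer order:

3


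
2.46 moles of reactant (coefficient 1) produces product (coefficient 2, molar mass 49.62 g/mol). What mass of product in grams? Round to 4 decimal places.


Use the coefficient ratio to convert reactant moles to product moles, then multiply by the product's molar mass.
moles_P = moles_R * (coeff_P / coeff_R) = 2.46 * (2/1) = 4.92
mass_P = moles_P * M_P = 4.92 * 49.62
mass_P = 244.1304 g, rounded to 4 dp:

244.1304 g


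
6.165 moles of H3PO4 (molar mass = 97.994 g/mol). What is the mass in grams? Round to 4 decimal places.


mass = n * M
mass = 6.165 * 97.994
mass = 604.13301 g, rounded to 4 dp:

604.1330 g


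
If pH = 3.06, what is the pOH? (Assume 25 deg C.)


At 25 deg C, pH + pOH = 14.
pOH = 14 - pH = 14 - 3.06
pOH = 10.94:

10.94


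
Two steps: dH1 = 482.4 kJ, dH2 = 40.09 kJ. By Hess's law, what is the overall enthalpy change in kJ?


Hess's law: enthalpy is a state function, so add the step enthalpies.
dH_total = dH1 + dH2 = 482.4 + (40.09)
dH_total = 522.49 kJ:

522.49 kJ


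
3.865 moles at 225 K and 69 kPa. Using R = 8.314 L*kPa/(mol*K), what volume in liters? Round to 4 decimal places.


PV = nRT, solve for V = nRT / P.
nRT = 3.865 * 8.314 * 225 = 7230.0623
V = 7230.0623 / 69
V = 104.78351159 L, rounded to 4 dp:

104.7835 L


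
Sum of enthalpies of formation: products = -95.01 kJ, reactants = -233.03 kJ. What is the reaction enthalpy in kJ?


dH_rxn = sum(dH_f products) - sum(dH_f reactants)
dH_rxn = -95.01 - (-233.03)
dH_rxn = 138.02 kJ:

138.02 kJ


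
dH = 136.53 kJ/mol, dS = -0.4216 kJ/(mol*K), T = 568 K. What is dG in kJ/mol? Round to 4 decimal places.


Gibbs: dG = dH - T*dS (consistent units, dS already in kJ/(mol*K)).
T*dS = 568 * -0.4216 = -239.4688
dG = 136.53 - (-239.4688)
dG = 375.9988 kJ/mol, rounded to 4 dp:

375.9988 kJ/mol


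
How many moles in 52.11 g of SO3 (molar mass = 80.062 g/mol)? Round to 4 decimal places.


n = mass / M
n = 52.11 / 80.062
n = 0.65087058 mol, rounded to 4 dp:

0.6509 mol


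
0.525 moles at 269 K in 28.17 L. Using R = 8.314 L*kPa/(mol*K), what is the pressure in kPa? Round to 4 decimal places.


PV = nRT, solve for P = nRT / V.
nRT = 0.525 * 8.314 * 269 = 1174.1447
P = 1174.1447 / 28.17
P = 41.68067803 kPa, rounded to 4 dp:

41.6807 kPa


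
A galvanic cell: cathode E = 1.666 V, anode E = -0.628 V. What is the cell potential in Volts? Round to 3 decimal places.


Standard cell potential: E_cell = E_cathode - E_anode.
E_cell = 1.666 - (-0.628)
E_cell = 2.294 V, rounded to 3 dp:

2.294 V


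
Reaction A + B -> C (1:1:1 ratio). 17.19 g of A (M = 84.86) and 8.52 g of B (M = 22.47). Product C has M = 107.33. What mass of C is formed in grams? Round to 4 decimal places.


Find moles of each reactant; the smaller value is the limiting reagent in a 1:1:1 reaction, so moles_C equals moles of the limiter.
n_A = mass_A / M_A = 17.19 / 84.86 = 0.202569 mol
n_B = mass_B / M_B = 8.52 / 22.47 = 0.379172 mol
Limiting reagent: A (smaller), n_limiting = 0.202569 mol
mass_C = n_limiting * M_C = 0.202569 * 107.33
mass_C = 21.74173077 g, rounded to 4 dp:

21.7417 g


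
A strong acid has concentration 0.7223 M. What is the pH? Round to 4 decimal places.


A strong acid dissociates completely, so [H+] equals the given concentration.
pH = -log10([H+]) = -log10(0.7223)
pH = 0.14128239, rounded to 4 dp:

0.1413


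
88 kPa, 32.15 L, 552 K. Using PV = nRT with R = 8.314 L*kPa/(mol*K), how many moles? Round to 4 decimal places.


PV = nRT, solve for n = PV / (RT).
PV = 88 * 32.15 = 2829.2
RT = 8.314 * 552 = 4589.328
n = 2829.2 / 4589.328
n = 0.6164737 mol, rounded to 4 dp:

0.6165 mol


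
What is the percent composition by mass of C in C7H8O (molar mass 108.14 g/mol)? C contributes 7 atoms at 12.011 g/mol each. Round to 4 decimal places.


pct = 100 * (n_elem * M_elem) / M_total
mass_contribution = 7 * 12.011 = 84.077 g/mol
pct = 100 * 84.077 / 108.14
pct = 77.74828925 %, rounded to 4 dp:

77.7483 %


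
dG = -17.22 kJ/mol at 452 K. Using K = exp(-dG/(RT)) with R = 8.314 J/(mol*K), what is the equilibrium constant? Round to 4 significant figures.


dG is in kJ/mol; multiply by 1000 to match R in J/(mol*K).
RT = 8.314 * 452 = 3757.928 J/mol
exponent = -dG*1000 / (RT) = -(-17.22*1000) / 3757.928 = 4.58231238
K = exp(4.58231238)
K = 97.740145, rounded to 4 significant figures:

97.74


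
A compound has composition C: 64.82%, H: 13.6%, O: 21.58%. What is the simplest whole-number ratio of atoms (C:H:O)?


Assume 100 g of compound, divide each mass% by atomic mass to get moles, then normalize by the smallest to get a raw atom ratio.
Moles per 100 g: C: 64.82/12.011 = 5.3967, H: 13.6/1.008 = 13.4921, O: 21.58/15.999 = 1.3488
Raw ratio (divide by min = 1.3488): C: 4.001, H: 10.003, O: 1.0
Multiply by 1 to clear fractions: C: 4.001 ~= 4, H: 10.003 ~= 10, O: 1.0 ~= 1
Reduce by GCD to get the simplest whole-number ratio:

4:10:1


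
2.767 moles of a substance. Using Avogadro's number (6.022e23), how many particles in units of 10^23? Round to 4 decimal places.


N = n * NA, then divide by 1e23 for the requested units.
N / 1e23 = n * 6.022
N / 1e23 = 2.767 * 6.022
N / 1e23 = 16.662874, rounded to 4 dp:

16.6629


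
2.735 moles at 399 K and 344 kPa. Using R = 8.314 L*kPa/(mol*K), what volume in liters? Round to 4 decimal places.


PV = nRT, solve for V = nRT / P.
nRT = 2.735 * 8.314 * 399 = 9072.7772
V = 9072.7772 / 344
V = 26.37435233 L, rounded to 4 dp:

26.3744 L


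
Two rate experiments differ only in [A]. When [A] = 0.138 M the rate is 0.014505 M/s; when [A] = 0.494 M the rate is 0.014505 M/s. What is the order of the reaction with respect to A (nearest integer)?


Rate is proportional to [A]^n, so rate2/rate1 = ([A]2/[A]1)^n. Take logs to solve for n.
rate2/rate1 = 0.014505 / 0.014505 = 1.0
[A]2/[A]1 = 0.494 / 0.138 = 3.5797
n = ln(1.0) / ln(3.5797) = 0.0
Nearest integer order:

0


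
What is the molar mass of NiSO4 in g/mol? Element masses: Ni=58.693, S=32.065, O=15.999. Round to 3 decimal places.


M = sum(count * atomic_mass) over atoms.
M = 1*58.693 + 1*32.065 + 4*15.999
M = 58.693 + 32.065 + 63.996
M = 154.754 g/mol, rounded to 3 dp:

154.754 g/mol


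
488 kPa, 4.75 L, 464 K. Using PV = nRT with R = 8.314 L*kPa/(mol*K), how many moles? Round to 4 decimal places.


PV = nRT, solve for n = PV / (RT).
PV = 488 * 4.75 = 2318.0
RT = 8.314 * 464 = 3857.696
n = 2318.0 / 3857.696
n = 0.60087679 mol, rounded to 4 dp:

0.6009 mol


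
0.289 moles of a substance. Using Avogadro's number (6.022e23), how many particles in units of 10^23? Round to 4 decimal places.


N = n * NA, then divide by 1e23 for the requested units.
N / 1e23 = n * 6.022
N / 1e23 = 0.289 * 6.022
N / 1e23 = 1.740358, rounded to 4 dp:

1.7404


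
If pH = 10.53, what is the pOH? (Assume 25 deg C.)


At 25 deg C, pH + pOH = 14.
pOH = 14 - pH = 14 - 10.53
pOH = 3.47:

3.47


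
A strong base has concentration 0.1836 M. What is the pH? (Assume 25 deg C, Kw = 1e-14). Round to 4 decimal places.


A strong base dissociates completely, so [OH-] equals the given concentration.
pOH = -log10([OH-]) = -log10(0.1836) = 0.736127
pH = 14 - pOH = 14 - 0.736127
pH = 13.263873, rounded to 4 dp:

13.2639


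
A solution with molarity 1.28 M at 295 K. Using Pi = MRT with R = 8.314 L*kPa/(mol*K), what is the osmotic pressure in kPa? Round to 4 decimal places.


Osmotic pressure (van't Hoff): Pi = M*R*T.
RT = 8.314 * 295 = 2452.63
Pi = 1.28 * 2452.63
Pi = 3139.3664 kPa, rounded to 4 dp:

3139.3664 kPa


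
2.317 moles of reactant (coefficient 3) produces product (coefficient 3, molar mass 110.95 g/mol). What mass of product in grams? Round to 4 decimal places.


Use the coefficient ratio to convert reactant moles to product moles, then multiply by the product's molar mass.
moles_P = moles_R * (coeff_P / coeff_R) = 2.317 * (3/3) = 2.317
mass_P = moles_P * M_P = 2.317 * 110.95
mass_P = 257.07115 g, rounded to 4 dp:

257.0712 g


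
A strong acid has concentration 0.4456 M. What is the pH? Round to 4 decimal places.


A strong acid dissociates completely, so [H+] equals the given concentration.
pH = -log10([H+]) = -log10(0.4456)
pH = 0.35105482, rounded to 4 dp:

0.3511


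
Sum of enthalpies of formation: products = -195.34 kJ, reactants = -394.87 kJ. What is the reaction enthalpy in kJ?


dH_rxn = sum(dH_f products) - sum(dH_f reactants)
dH_rxn = -195.34 - (-394.87)
dH_rxn = 199.53 kJ:

199.53 kJ


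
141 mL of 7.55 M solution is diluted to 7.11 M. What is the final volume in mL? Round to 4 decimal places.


Dilution: M1*V1 = M2*V2, solve for V2.
V2 = M1*V1 / M2
V2 = 7.55 * 141 / 7.11
V2 = 1064.55 / 7.11
V2 = 149.7257384 mL, rounded to 4 dp:

149.7257 mL


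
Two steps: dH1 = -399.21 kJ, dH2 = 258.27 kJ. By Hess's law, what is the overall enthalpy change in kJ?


Hess's law: enthalpy is a state function, so add the step enthalpies.
dH_total = dH1 + dH2 = -399.21 + (258.27)
dH_total = -140.94 kJ:

-140.94 kJ


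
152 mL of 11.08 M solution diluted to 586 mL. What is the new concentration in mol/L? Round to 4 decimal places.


Dilution: M1*V1 = M2*V2, solve for M2.
M2 = M1*V1 / V2
M2 = 11.08 * 152 / 586
M2 = 1684.16 / 586
M2 = 2.87399317 mol/L, rounded to 4 dp:

2.8740 mol/L


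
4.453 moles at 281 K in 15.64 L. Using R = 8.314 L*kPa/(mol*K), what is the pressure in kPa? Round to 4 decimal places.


PV = nRT, solve for P = nRT / V.
nRT = 4.453 * 8.314 * 281 = 10403.25
P = 10403.25 / 15.64
P = 665.16943734 kPa, rounded to 4 dp:

665.1694 kPa


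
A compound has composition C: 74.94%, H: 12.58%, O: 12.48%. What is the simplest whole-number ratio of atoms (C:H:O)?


Assume 100 g of compound, divide each mass% by atomic mass to get moles, then normalize by the smallest to get a raw atom ratio.
Moles per 100 g: C: 74.94/12.011 = 6.2393, H: 12.58/1.008 = 12.4802, O: 12.48/15.999 = 0.78
Raw ratio (divide by min = 0.78): C: 7.999, H: 15.999, O: 1.0
Multiply by 1 to clear fractions: C: 7.999 ~= 8, H: 15.999 ~= 16, O: 1.0 ~= 1
Reduce by GCD to get the simplest whole-number ratio:

8:16:1


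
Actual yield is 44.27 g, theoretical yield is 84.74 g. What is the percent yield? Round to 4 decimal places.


% yield = 100 * actual / theoretical
% yield = 100 * 44.27 / 84.74
% yield = 52.24215247 %, rounded to 4 dp:

52.2422 %


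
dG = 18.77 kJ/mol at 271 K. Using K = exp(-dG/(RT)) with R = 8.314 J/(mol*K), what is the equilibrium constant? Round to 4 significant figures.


dG is in kJ/mol; multiply by 1000 to match R in J/(mol*K).
RT = 8.314 * 271 = 2253.094 J/mol
exponent = -dG*1000 / (RT) = -(18.77*1000) / 2253.094 = -8.33076649
K = exp(-8.33076649)
K = 0.00024098726, rounded to 4 significant figures:

0.0002410


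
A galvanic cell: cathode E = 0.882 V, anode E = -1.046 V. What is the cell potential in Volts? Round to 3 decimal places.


Standard cell potential: E_cell = E_cathode - E_anode.
E_cell = 0.882 - (-1.046)
E_cell = 1.928 V, rounded to 3 dp:

1.928 V


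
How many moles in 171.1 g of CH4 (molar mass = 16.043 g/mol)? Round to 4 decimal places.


n = mass / M
n = 171.1 / 16.043
n = 10.66508758 mol, rounded to 4 dp:

10.6651 mol


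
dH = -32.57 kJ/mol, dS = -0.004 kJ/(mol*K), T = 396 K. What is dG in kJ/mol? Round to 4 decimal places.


Gibbs: dG = dH - T*dS (consistent units, dS already in kJ/(mol*K)).
T*dS = 396 * -0.004 = -1.584
dG = -32.57 - (-1.584)
dG = -30.986 kJ/mol, rounded to 4 dp:

-30.9860 kJ/mol


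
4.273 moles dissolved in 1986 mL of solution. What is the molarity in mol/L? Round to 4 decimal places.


Convert volume to liters: V_L = V_mL / 1000.
V_L = 1986 / 1000 = 1.986 L
M = n / V_L = 4.273 / 1.986
M = 2.15156093 mol/L, rounded to 4 dp:

2.1516 mol/L


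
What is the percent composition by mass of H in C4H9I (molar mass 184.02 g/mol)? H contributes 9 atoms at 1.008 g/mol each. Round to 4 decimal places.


pct = 100 * (n_elem * M_elem) / M_total
mass_contribution = 9 * 1.008 = 9.072 g/mol
pct = 100 * 9.072 / 184.02
pct = 4.92989892 %, rounded to 4 dp:

4.9299 %


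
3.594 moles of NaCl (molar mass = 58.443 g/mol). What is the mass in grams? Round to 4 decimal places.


mass = n * M
mass = 3.594 * 58.443
mass = 210.044142 g, rounded to 4 dp:

210.0441 g


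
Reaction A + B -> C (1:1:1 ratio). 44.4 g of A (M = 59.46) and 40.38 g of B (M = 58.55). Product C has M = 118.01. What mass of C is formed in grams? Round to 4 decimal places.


Find moles of each reactant; the smaller value is the limiting reagent in a 1:1:1 reaction, so moles_C equals moles of the limiter.
n_A = mass_A / M_A = 44.4 / 59.46 = 0.74672 mol
n_B = mass_B / M_B = 40.38 / 58.55 = 0.689667 mol
Limiting reagent: B (smaller), n_limiting = 0.689667 mol
mass_C = n_limiting * M_C = 0.689667 * 118.01
mass_C = 81.38760267 g, rounded to 4 dp:

81.3876 g


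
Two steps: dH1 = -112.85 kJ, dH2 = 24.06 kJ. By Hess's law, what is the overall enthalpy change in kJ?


Hess's law: enthalpy is a state function, so add the step enthalpies.
dH_total = dH1 + dH2 = -112.85 + (24.06)
dH_total = -88.79 kJ:

-88.79 kJ


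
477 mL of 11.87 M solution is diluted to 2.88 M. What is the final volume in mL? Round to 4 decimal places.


Dilution: M1*V1 = M2*V2, solve for V2.
V2 = M1*V1 / M2
V2 = 11.87 * 477 / 2.88
V2 = 5661.99 / 2.88
V2 = 1965.96875 mL, rounded to 4 dp:

1965.9688 mL


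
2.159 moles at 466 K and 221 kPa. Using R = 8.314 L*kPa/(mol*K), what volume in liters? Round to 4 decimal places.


PV = nRT, solve for V = nRT / P.
nRT = 2.159 * 8.314 * 466 = 8364.6655
V = 8364.6655 / 221
V = 37.84916516 L, rounded to 4 dp:

37.8492 L


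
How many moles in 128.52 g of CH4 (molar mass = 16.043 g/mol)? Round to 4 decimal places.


n = mass / M
n = 128.52 / 16.043
n = 8.01097052 mol, rounded to 4 dp:

8.0110 mol


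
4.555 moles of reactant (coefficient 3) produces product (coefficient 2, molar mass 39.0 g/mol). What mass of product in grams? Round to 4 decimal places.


Use the coefficient ratio to convert reactant moles to product moles, then multiply by the product's molar mass.
moles_P = moles_R * (coeff_P / coeff_R) = 4.555 * (2/3) = 3.036667
mass_P = moles_P * M_P = 3.036667 * 39.0
mass_P = 118.430013 g, rounded to 4 dp:

118.4300 g


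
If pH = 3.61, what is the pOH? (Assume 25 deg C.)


At 25 deg C, pH + pOH = 14.
pOH = 14 - pH = 14 - 3.61
pOH = 10.39:

10.39


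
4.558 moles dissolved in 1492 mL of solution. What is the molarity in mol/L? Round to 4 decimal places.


Convert volume to liters: V_L = V_mL / 1000.
V_L = 1492 / 1000 = 1.492 L
M = n / V_L = 4.558 / 1.492
M = 3.05495979 mol/L, rounded to 4 dp:

3.0550 mol/L


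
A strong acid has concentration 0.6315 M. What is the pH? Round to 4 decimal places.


A strong acid dissociates completely, so [H+] equals the given concentration.
pH = -log10([H+]) = -log10(0.6315)
pH = 0.19962665, rounded to 4 dp:

0.1996


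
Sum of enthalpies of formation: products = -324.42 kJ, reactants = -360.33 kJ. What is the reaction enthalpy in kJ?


dH_rxn = sum(dH_f products) - sum(dH_f reactants)
dH_rxn = -324.42 - (-360.33)
dH_rxn = 35.91 kJ:

35.91 kJ


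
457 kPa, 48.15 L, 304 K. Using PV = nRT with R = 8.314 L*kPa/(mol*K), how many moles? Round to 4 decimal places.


PV = nRT, solve for n = PV / (RT).
PV = 457 * 48.15 = 22004.55
RT = 8.314 * 304 = 2527.456
n = 22004.55 / 2527.456
n = 8.70620497 mol, rounded to 4 dp:

8.7062 mol


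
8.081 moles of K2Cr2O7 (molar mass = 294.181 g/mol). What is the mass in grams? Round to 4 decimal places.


mass = n * M
mass = 8.081 * 294.181
mass = 2377.276661 g, rounded to 4 dp:

2377.2767 g


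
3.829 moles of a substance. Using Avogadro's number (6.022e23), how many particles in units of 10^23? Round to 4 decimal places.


N = n * NA, then divide by 1e23 for the requested units.
N / 1e23 = n * 6.022
N / 1e23 = 3.829 * 6.022
N / 1e23 = 23.058238, rounded to 4 dp:

23.0582


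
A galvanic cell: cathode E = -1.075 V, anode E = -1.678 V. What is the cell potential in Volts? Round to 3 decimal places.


Standard cell potential: E_cell = E_cathode - E_anode.
E_cell = -1.075 - (-1.678)
E_cell = 0.603 V, rounded to 3 dp:

0.603 V


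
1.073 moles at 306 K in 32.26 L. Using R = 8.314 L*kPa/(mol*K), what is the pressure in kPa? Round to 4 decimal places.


PV = nRT, solve for P = nRT / V.
nRT = 1.073 * 8.314 * 306 = 2729.8021
P = 2729.8021 / 32.26
P = 84.61878797 kPa, rounded to 4 dp:

84.6188 kPa


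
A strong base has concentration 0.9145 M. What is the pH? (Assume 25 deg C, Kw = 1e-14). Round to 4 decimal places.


A strong base dissociates completely, so [OH-] equals the given concentration.
pOH = -log10([OH-]) = -log10(0.9145) = 0.038816
pH = 14 - pOH = 14 - 0.038816
pH = 13.961184, rounded to 4 dp:

13.9612


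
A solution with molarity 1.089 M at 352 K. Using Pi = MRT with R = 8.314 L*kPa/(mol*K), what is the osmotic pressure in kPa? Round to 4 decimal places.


Osmotic pressure (van't Hoff): Pi = M*R*T.
RT = 8.314 * 352 = 2926.528
Pi = 1.089 * 2926.528
Pi = 3186.988992 kPa, rounded to 4 dp:

3186.9890 kPa


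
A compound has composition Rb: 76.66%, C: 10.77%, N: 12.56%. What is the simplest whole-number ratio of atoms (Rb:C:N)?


Assume 100 g of compound, divide each mass% by atomic mass to get moles, then normalize by the smallest to get a raw atom ratio.
Moles per 100 g: Rb: 76.66/85.468 = 0.8969, C: 10.77/12.011 = 0.8967, N: 12.56/14.007 = 0.8967
Raw ratio (divide by min = 0.8967): Rb: 1.0, C: 1.0, N: 1.0
Multiply by 1 to clear fractions: Rb: 1.0 ~= 1, C: 1.0 ~= 1, N: 1.0 ~= 1
Reduce by GCD to get the simplest whole-number ratio:

1:1:1


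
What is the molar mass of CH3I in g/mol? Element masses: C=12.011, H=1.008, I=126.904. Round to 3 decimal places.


M = sum(count * atomic_mass) over atoms.
M = 1*12.011 + 3*1.008 + 1*126.904
M = 12.011 + 3.024 + 126.904
M = 141.939 g/mol, rounded to 3 dp:

141.939 g/mol


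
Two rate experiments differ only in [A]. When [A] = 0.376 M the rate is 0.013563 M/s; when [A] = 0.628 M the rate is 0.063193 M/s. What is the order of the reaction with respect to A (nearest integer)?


Rate is proportional to [A]^n, so rate2/rate1 = ([A]2/[A]1)^n. Take logs to solve for n.
rate2/rate1 = 0.063193 / 0.013563 = 4.6592
[A]2/[A]1 = 0.628 / 0.376 = 1.6702
n = ln(4.6592) / ln(1.6702) = 3.0
Nearest integer order:

3


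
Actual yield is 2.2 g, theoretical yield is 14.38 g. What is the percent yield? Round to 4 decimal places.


% yield = 100 * actual / theoretical
% yield = 100 * 2.2 / 14.38
% yield = 15.29902643 %, rounded to 4 dp:

15.2990 %


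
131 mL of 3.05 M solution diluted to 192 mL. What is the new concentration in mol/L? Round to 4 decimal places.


Dilution: M1*V1 = M2*V2, solve for M2.
M2 = M1*V1 / V2
M2 = 3.05 * 131 / 192
M2 = 399.55 / 192
M2 = 2.08098958 mol/L, rounded to 4 dp:

2.0810 mol/L


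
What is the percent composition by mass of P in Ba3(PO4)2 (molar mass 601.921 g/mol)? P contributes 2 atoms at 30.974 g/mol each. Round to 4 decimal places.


pct = 100 * (n_elem * M_elem) / M_total
mass_contribution = 2 * 30.974 = 61.948 g/mol
pct = 100 * 61.948 / 601.921
pct = 10.29171602 %, rounded to 4 dp:

10.2917 %


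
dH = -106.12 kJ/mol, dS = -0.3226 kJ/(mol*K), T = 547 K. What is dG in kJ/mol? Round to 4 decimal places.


Gibbs: dG = dH - T*dS (consistent units, dS already in kJ/(mol*K)).
T*dS = 547 * -0.3226 = -176.4622
dG = -106.12 - (-176.4622)
dG = 70.3422 kJ/mol, rounded to 4 dp:

70.3422 kJ/mol


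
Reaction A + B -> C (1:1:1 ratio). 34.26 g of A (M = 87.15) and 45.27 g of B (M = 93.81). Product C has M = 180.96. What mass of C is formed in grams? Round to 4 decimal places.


Find moles of each reactant; the smaller value is the limiting reagent in a 1:1:1 reaction, so moles_C equals moles of the limiter.
n_A = mass_A / M_A = 34.26 / 87.15 = 0.393115 mol
n_B = mass_B / M_B = 45.27 / 93.81 = 0.482571 mol
Limiting reagent: A (smaller), n_limiting = 0.393115 mol
mass_C = n_limiting * M_C = 0.393115 * 180.96
mass_C = 71.1380904 g, rounded to 4 dp:

71.1381 g
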